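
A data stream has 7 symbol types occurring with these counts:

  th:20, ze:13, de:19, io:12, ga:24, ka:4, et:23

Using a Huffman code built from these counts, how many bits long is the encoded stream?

Greedily combine the two least-frequent nodes:
merge ka(4) and io(12): 16
merge ze(13) and 16: 29
merge de(19) and th(20): 39
merge et(23) and ga(24): 47
merge 29 and 39: 68
merge 47 and 68: 115
The encoded length is the sum of every internal node's weight: 16 + 29 + 39 + 47 + 68 + 115 = 314 bits.

314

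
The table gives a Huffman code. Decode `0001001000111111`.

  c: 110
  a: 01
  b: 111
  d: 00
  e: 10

dadedbb

Read left to right; each codeword is recognised as soon as it completes (prefix code):
  00→d | 01→a | 00→d | 10→e | 00→d | 111→b | 111→b
Decoded message: dadedbb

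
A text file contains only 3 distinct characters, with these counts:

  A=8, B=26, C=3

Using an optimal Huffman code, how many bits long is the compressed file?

Build the Huffman tree bottom-up:
merge C(3) and A(8): 11
merge 11 and B(26): 37
The encoded length is the sum of every internal node's weight: 11 + 37 = 48 bits.

48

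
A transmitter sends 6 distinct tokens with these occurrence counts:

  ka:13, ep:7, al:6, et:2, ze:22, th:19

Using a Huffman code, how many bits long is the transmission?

Merge the two smallest weights repeatedly:
combine et(2), al(6) → 8
combine ep(7), 8 → 15
combine ka(13), 15 → 28
combine th(19), ze(22) → 41
combine 28, 41 → 69
The encoded length is the sum of every internal node's weight: 8 + 15 + 28 + 41 + 69 = 161 bits.

161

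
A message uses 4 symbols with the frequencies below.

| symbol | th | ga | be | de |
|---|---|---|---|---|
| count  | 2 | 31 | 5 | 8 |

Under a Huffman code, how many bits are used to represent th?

3

Huffman merges, smallest pair first:
combine th(2), be(5) → 7
combine 7, de(8) → 15
combine 15, ga(31) → 46
th's leaf is at depth 3, giving a 3-bit codeword.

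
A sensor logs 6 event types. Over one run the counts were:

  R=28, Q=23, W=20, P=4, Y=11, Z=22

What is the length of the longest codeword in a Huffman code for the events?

4

Merge the two lowest-weight nodes at each step:
P(4) + Y(11) → 15
15 + W(20) → 35
Z(22) + Q(23) → 45
R(28) + 35 → 63
45 + 63 → 108
The first pair merged (P, Y) ends up deepest, at depth 4.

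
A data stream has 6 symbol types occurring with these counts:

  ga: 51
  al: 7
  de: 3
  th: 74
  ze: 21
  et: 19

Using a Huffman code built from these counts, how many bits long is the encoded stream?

Greedily combine the two least-frequent nodes:
combine de(3), al(7) → 10
combine 10, et(19) → 29
combine ze(21), 29 → 50
combine 50, ga(51) → 101
combine th(74), 101 → 175
The encoded length is the sum of every internal node's weight: 10 + 29 + 50 + 101 + 175 = 365 bits.

365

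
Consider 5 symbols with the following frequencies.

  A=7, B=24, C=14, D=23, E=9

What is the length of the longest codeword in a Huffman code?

3

Merge the two lowest-weight nodes at each step:
combine A(7), E(9) → 16
combine C(14), 16 → 30
combine D(23), B(24) → 47
combine 30, 47 → 77
Maximum depth reached is 3.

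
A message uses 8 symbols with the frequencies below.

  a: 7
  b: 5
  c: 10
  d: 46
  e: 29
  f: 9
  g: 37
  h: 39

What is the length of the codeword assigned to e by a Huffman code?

Build the tree from the bottom:
merge b(5) and a(7): 12
merge f(9) and c(10): 19
merge 12 and 19: 31
merge e(29) and 31: 60
merge g(37) and h(39): 76
merge d(46) and 60: 106
merge 76 and 106: 182
The subtree containing e is merged 3 times, so code length = 3.

3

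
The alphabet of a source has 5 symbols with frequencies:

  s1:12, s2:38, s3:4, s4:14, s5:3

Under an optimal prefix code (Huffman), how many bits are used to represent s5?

Huffman merges, smallest pair first:
s5(3) + s3(4) → 7
7 + s1(12) → 19
s4(14) + 19 → 33
33 + s2(38) → 71
The subtree containing s5 is merged 4 times, so code length = 4.

4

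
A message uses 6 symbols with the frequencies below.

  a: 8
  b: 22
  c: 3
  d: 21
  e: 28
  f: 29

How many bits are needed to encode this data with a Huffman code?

Merge the two smallest weights repeatedly:
combine c(3), a(8) → 11
combine 11, d(21) → 32
combine b(22), e(28) → 50
combine f(29), 32 → 61
combine 50, 61 → 111
The encoded length is the sum of every internal node's weight: 11 + 32 + 50 + 61 + 111 = 265 bits.

265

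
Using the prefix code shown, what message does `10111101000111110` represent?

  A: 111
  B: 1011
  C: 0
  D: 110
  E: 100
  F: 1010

BDECAD

Read left to right; each codeword is recognised as soon as it completes (prefix code):
  1011→B | 110→D | 100→E | 0→C | 111→A | 110→D
Decoded message: BDECAD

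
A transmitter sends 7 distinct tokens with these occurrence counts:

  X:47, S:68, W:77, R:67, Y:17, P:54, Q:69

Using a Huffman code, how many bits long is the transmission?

1115

Greedily combine the two least-frequent nodes:
merge Y(17) and X(47): 64
merge P(54) and 64: 118
merge R(67) and S(68): 135
merge Q(69) and W(77): 146
merge 118 and 135: 253
merge 146 and 253: 399
Each symbol's bit-cost is frequency × depth; summing gives 1115 bits (equivalently 64 + 118 + 135 + 146 + 253 + 399).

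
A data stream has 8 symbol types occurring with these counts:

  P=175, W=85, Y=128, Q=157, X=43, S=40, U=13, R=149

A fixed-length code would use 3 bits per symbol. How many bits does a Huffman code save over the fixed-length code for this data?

183

Fixed-length: 3 bits × 790 symbols = 2370 bits.
Huffman merges:
combine U(13), S(40) → 53
combine X(43), 53 → 96
combine W(85), 96 → 181
combine Y(128), R(149) → 277
combine Q(157), P(175) → 332
combine 181, 277 → 458
combine 332, 458 → 790
Huffman total = 53 + 96 + 181 + 277 + 332 + 458 + 790 = 2187 bits.
Saving = 2370 − 2187 = 183 bits.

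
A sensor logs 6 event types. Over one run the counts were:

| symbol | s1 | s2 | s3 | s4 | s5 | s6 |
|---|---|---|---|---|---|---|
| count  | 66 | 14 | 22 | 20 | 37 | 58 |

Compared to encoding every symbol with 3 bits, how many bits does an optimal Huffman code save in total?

Fixed-length: 3 bits × 217 symbols = 651 bits.
Huffman merges:
s2(14) + s4(20) → 34
s3(22) + 34 → 56
s5(37) + 56 → 93
s6(58) + s1(66) → 124
93 + 124 → 217
Huffman total = 34 + 56 + 93 + 124 + 217 = 524 bits.
Saving = 651 − 524 = 127 bits.

127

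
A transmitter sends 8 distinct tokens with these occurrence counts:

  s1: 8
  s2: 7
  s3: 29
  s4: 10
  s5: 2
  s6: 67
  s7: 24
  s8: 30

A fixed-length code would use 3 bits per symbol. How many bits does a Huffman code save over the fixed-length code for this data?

Fixed-length: 3 bits × 177 symbols = 531 bits.
Huffman merges:
merge s5(2) and s2(7): 9
merge s1(8) and 9: 17
merge s4(10) and 17: 27
merge s7(24) and 27: 51
merge s3(29) and s8(30): 59
merge 51 and 59: 110
merge s6(67) and 110: 177
Huffman total = 9 + 17 + 27 + 51 + 59 + 110 + 177 = 450 bits.
Saving = 531 − 450 = 81 bits.

81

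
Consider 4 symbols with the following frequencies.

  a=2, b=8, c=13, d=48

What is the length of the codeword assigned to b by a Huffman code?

3

Build the tree from the bottom:
a(2) + b(8) → 10
10 + c(13) → 23
23 + d(48) → 71
b's leaf is at depth 3, giving a 3-bit codeword.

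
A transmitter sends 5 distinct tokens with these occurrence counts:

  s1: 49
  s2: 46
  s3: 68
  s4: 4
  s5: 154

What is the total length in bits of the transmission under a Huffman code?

Build the Huffman tree bottom-up:
merge s4(4) and s2(46): 50
merge s1(49) and 50: 99
merge s3(68) and 99: 167
merge s5(154) and 167: 321
Total encoded bits = sum of merged weights = 50 + 99 + 167 + 321 = 637.

637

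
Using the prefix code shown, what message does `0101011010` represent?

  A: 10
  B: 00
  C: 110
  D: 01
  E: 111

DDDAA

Read left to right; each codeword is recognised as soon as it completes (prefix code):
  01→D | 01→D | 01→D | 10→A | 10→A
Decoded message: DDDAA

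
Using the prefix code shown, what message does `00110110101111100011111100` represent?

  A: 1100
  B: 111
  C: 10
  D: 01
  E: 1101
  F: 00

Read left to right; each codeword is recognised as soon as it completes (prefix code):
  00→F | 1101→E | 10→C | 10→C | 111→B | 1100→A | 01→D | 111→B | 1100→A
Decoded message: FECCBADBA

FECCBADBA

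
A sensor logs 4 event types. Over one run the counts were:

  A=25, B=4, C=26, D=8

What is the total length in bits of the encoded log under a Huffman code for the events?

Merge the two smallest weights repeatedly:
B(4) + D(8) → 12
12 + A(25) → 37
C(26) + 37 → 63
Each symbol's bit-cost is frequency × depth; summing gives 112 bits (equivalently 12 + 37 + 63).

112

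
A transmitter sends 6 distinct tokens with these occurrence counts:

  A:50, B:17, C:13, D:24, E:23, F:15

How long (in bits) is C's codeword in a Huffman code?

Repeatedly merge the two smallest:
merge C(13) and F(15): 28
merge B(17) and E(23): 40
merge D(24) and 28: 52
merge 40 and A(50): 90
merge 52 and 90: 142
C's leaf is at depth 3, giving a 3-bit codeword.

3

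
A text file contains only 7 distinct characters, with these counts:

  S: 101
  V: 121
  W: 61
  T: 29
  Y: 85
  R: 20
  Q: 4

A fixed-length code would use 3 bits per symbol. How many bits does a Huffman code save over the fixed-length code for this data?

230

Fixed-length: 3 bits × 421 symbols = 1263 bits.
Huffman merges:
Q(4) + R(20) → 24
24 + T(29) → 53
53 + W(61) → 114
Y(85) + S(101) → 186
114 + V(121) → 235
186 + 235 → 421
Huffman total = 24 + 53 + 114 + 186 + 235 + 421 = 1033 bits.
Saving = 1263 − 1033 = 230 bits.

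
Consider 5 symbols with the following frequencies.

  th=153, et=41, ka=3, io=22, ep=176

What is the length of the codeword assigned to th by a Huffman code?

Repeatedly merge the two smallest:
ka(3) + io(22) → 25
25 + et(41) → 66
66 + th(153) → 219
ep(176) + 219 → 395
th's leaf is at depth 2, giving a 2-bit codeword.

2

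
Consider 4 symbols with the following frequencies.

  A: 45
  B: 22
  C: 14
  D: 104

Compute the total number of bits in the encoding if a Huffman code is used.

302

Merge the two smallest weights repeatedly:
combine C(14), B(22) → 36
combine 36, A(45) → 81
combine 81, D(104) → 185
The encoded length is the sum of every internal node's weight: 36 + 81 + 185 = 302 bits.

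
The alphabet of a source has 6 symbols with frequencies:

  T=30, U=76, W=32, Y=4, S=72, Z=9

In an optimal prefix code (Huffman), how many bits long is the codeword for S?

2

Build the tree from the bottom:
Y(4) + Z(9) → 13
13 + T(30) → 43
W(32) + 43 → 75
S(72) + 75 → 147
U(76) + 147 → 223
The subtree containing S is merged 2 times, so code length = 2.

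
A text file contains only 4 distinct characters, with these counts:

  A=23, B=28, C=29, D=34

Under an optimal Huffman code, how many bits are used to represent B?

2

Huffman merges, smallest pair first:
A(23) + B(28) → 51
C(29) + D(34) → 63
51 + 63 → 114
B's leaf is at depth 2, giving a 2-bit codeword.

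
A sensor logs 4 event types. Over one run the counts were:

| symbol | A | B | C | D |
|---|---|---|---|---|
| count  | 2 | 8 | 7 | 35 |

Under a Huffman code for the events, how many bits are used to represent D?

1

Huffman merges, smallest pair first:
merge A(2) and C(7): 9
merge B(8) and 9: 17
merge 17 and D(35): 52
D sits one level below the root: a 1-bit codeword.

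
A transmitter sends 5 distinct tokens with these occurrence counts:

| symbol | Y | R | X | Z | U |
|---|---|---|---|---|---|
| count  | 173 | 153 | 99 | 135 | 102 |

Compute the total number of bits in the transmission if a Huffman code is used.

1525

Greedily combine the two least-frequent nodes:
combine X(99), U(102) → 201
combine Z(135), R(153) → 288
combine Y(173), 201 → 374
combine 288, 374 → 662
The encoded length is the sum of every internal node's weight: 201 + 288 + 374 + 662 = 1525 bits.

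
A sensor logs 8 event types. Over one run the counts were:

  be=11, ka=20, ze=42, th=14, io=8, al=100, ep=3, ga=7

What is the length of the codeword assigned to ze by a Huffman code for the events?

Build the tree from the bottom:
ep(3) + ga(7) → 10
io(8) + 10 → 18
be(11) + th(14) → 25
18 + ka(20) → 38
25 + 38 → 63
ze(42) + 63 → 105
al(100) + 105 → 205
ze's leaf is at depth 2, giving a 2-bit codeword.

2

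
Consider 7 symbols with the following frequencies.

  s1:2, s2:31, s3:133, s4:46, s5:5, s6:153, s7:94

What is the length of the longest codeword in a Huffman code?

5

Merge the two lowest-weight nodes at each step:
merge s1(2) and s5(5): 7
merge 7 and s2(31): 38
merge 38 and s4(46): 84
merge 84 and s7(94): 178
merge s3(133) and s6(153): 286
merge 178 and 286: 464
The rarest symbols sit at the bottom; the longest codeword is 5 bits.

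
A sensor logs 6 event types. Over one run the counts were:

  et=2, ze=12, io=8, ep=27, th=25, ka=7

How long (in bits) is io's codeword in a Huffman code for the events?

Repeatedly merge the two smallest:
merge et(2) and ka(7): 9
merge io(8) and 9: 17
merge ze(12) and 17: 29
merge th(25) and ep(27): 52
merge 29 and 52: 81
The subtree containing io is merged 3 times, so code length = 3.

3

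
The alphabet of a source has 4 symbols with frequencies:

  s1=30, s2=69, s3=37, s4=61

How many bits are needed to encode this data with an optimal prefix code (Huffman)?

392

Greedily combine the two least-frequent nodes:
s1(30) + s3(37) → 67
s4(61) + 67 → 128
s2(69) + 128 → 197
Each symbol's bit-cost is frequency × depth; summing gives 392 bits (equivalently 67 + 128 + 197).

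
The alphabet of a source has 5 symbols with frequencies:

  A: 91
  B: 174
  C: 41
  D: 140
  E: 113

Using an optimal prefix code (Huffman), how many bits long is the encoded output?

Build the Huffman tree bottom-up:
merge C(41) and A(91): 132
merge E(113) and 132: 245
merge D(140) and B(174): 314
merge 245 and 314: 559
Each symbol's bit-cost is frequency × depth; summing gives 1250 bits (equivalently 132 + 245 + 314 + 559).

1250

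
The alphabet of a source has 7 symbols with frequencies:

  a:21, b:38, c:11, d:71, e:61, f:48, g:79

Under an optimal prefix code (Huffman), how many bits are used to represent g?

Build the tree from the bottom:
combine c(11), a(21) → 32
combine 32, b(38) → 70
combine f(48), e(61) → 109
combine 70, d(71) → 141
combine g(79), 109 → 188
combine 141, 188 → 329
g sits 2 levels below the root, so its codeword is 2 bits.

2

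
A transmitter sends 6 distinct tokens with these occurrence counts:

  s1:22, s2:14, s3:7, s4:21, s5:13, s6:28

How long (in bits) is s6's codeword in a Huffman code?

Build the tree from the bottom:
combine s3(7), s5(13) → 20
combine s2(14), 20 → 34
combine s4(21), s1(22) → 43
combine s6(28), 34 → 62
combine 43, 62 → 105
The subtree containing s6 is merged 2 times, so code length = 2.

2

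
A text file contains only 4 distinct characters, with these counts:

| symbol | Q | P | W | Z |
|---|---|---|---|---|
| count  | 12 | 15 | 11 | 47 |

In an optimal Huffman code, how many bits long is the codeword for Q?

3

Huffman merges, smallest pair first:
merge W(11) and Q(12): 23
merge P(15) and 23: 38
merge 38 and Z(47): 85
Q sits 3 levels below the root, so its codeword is 3 bits.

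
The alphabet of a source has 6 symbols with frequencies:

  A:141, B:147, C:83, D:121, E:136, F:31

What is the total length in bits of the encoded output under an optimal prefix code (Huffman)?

Build the Huffman tree bottom-up:
combine F(31), C(83) → 114
combine 114, D(121) → 235
combine E(136), A(141) → 277
combine B(147), 235 → 382
combine 277, 382 → 659
The encoded length is the sum of every internal node's weight: 114 + 235 + 277 + 382 + 659 = 1667 bits.

1667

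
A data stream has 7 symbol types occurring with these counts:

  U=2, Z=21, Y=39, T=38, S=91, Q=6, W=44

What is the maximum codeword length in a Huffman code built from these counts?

Merge the two lowest-weight nodes at each step:
U(2) + Q(6) → 8
8 + Z(21) → 29
29 + T(38) → 67
Y(39) + W(44) → 83
67 + 83 → 150
S(91) + 150 → 241
The rarest symbols sit at the bottom; the longest codeword is 5 bits.

5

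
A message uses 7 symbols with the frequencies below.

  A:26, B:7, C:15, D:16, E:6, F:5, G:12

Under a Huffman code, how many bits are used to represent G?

3

Build the tree from the bottom:
F(5) + E(6) → 11
B(7) + 11 → 18
G(12) + C(15) → 27
D(16) + 18 → 34
A(26) + 27 → 53
34 + 53 → 87
G sits 3 levels below the root, so its codeword is 3 bits.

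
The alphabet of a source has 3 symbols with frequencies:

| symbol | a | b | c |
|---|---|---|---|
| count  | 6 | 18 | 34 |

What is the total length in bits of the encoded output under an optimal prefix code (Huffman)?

Merge the two smallest weights repeatedly:
a(6) + b(18) → 24
24 + c(34) → 58
Total encoded bits = sum of merged weights = 24 + 58 = 82.

82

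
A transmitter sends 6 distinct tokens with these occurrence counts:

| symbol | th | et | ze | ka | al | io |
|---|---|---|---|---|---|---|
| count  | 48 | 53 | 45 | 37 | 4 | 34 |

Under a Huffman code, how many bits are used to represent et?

Build the tree from the bottom:
combine al(4), io(34) → 38
combine ka(37), 38 → 75
combine ze(45), th(48) → 93
combine et(53), 75 → 128
combine 93, 128 → 221
et sits 2 levels below the root, so its codeword is 2 bits.

2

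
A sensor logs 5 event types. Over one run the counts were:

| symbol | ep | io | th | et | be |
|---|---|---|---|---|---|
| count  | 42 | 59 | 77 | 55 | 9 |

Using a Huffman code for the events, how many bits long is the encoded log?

Build the Huffman tree bottom-up:
merge be(9) and ep(42): 51
merge 51 and et(55): 106
merge io(59) and th(77): 136
merge 106 and 136: 242
The encoded length is the sum of every internal node's weight: 51 + 106 + 136 + 242 = 535 bits.

535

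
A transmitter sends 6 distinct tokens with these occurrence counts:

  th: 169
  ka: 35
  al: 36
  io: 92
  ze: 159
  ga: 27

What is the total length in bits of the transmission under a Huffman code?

Build the Huffman tree bottom-up:
merge ga(27) and ka(35): 62
merge al(36) and 62: 98
merge io(92) and 98: 190
merge ze(159) and th(169): 328
merge 190 and 328: 518
The encoded length is the sum of every internal node's weight: 62 + 98 + 190 + 328 + 518 = 1196 bits.

1196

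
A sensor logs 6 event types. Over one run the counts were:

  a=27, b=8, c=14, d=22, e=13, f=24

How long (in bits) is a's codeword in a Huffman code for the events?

Repeatedly merge the two smallest:
merge b(8) and e(13): 21
merge c(14) and 21: 35
merge d(22) and f(24): 46
merge a(27) and 35: 62
merge 46 and 62: 108
a sits 2 levels below the root, so its codeword is 2 bits.

2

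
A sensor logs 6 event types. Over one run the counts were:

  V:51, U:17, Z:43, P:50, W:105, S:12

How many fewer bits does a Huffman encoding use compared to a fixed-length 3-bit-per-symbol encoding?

181

Fixed-length: 3 bits × 278 symbols = 834 bits.
Huffman merges:
combine S(12), U(17) → 29
combine 29, Z(43) → 72
combine P(50), V(51) → 101
combine 72, 101 → 173
combine W(105), 173 → 278
Huffman total = 29 + 72 + 101 + 173 + 278 = 653 bits.
Saving = 834 − 653 = 181 bits.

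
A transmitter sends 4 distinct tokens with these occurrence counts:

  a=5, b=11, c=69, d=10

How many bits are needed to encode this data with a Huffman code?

Merge the two smallest weights repeatedly:
combine a(5), d(10) → 15
combine b(11), 15 → 26
combine 26, c(69) → 95
Each symbol's bit-cost is frequency × depth; summing gives 136 bits (equivalently 15 + 26 + 95).

136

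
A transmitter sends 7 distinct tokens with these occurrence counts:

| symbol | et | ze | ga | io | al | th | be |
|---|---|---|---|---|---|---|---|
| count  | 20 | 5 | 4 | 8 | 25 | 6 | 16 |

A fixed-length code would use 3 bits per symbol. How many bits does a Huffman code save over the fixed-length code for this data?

Fixed-length: 3 bits × 84 symbols = 252 bits.
Huffman merges:
merge ga(4) and ze(5): 9
merge th(6) and io(8): 14
merge 9 and 14: 23
merge be(16) and et(20): 36
merge 23 and al(25): 48
merge 36 and 48: 84
Huffman total = 9 + 14 + 23 + 36 + 48 + 84 = 214 bits.
Saving = 252 − 214 = 38 bits.

38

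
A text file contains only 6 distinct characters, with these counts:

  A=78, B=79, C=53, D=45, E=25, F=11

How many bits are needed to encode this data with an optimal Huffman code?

699

Greedily combine the two least-frequent nodes:
combine F(11), E(25) → 36
combine 36, D(45) → 81
combine C(53), A(78) → 131
combine B(79), 81 → 160
combine 131, 160 → 291
The encoded length is the sum of every internal node's weight: 36 + 81 + 131 + 160 + 291 = 699 bits.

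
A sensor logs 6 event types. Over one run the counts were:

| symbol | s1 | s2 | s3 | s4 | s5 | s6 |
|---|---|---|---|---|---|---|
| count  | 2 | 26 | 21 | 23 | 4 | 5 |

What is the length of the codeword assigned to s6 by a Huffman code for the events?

3

Build the tree from the bottom:
s1(2) + s5(4) → 6
s6(5) + 6 → 11
11 + s3(21) → 32
s4(23) + s2(26) → 49
32 + 49 → 81
s6 sits 3 levels below the root, so its codeword is 3 bits.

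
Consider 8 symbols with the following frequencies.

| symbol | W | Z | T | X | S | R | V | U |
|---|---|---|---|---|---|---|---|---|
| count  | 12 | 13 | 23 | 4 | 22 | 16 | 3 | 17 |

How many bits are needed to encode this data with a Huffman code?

Build the Huffman tree bottom-up:
combine V(3), X(4) → 7
combine 7, W(12) → 19
combine Z(13), R(16) → 29
combine U(17), 19 → 36
combine S(22), T(23) → 45
combine 29, 36 → 65
combine 45, 65 → 110
The encoded length is the sum of every internal node's weight: 7 + 19 + 29 + 36 + 45 + 65 + 110 = 311 bits.

311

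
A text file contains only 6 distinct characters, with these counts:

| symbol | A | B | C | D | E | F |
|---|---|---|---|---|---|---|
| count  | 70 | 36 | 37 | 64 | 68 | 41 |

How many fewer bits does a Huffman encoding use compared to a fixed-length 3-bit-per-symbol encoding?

138

Fixed-length: 3 bits × 316 symbols = 948 bits.
Huffman merges:
merge B(36) and C(37): 73
merge F(41) and D(64): 105
merge E(68) and A(70): 138
merge 73 and 105: 178
merge 138 and 178: 316
Huffman total = 73 + 105 + 138 + 178 + 316 = 810 bits.
Saving = 948 − 810 = 138 bits.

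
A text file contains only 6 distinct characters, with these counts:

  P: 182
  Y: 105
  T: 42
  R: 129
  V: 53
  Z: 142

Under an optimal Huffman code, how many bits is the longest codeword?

Merge the two lowest-weight nodes at each step:
merge T(42) and V(53): 95
merge 95 and Y(105): 200
merge R(129) and Z(142): 271
merge P(182) and 200: 382
merge 271 and 382: 653
The first pair merged (T, V) ends up deepest, at depth 4.

4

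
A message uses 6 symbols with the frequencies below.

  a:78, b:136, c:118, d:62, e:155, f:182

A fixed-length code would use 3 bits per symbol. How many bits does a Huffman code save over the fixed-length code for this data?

Fixed-length: 3 bits × 731 symbols = 2193 bits.
Huffman merges:
merge d(62) and a(78): 140
merge c(118) and b(136): 254
merge 140 and e(155): 295
merge f(182) and 254: 436
merge 295 and 436: 731
Huffman total = 140 + 254 + 295 + 436 + 731 = 1856 bits.
Saving = 2193 − 1856 = 337 bits.

337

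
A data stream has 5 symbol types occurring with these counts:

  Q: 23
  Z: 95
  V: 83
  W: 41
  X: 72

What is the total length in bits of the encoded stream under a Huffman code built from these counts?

692

Greedily combine the two least-frequent nodes:
Q(23) + W(41) → 64
64 + X(72) → 136
V(83) + Z(95) → 178
136 + 178 → 314
Each symbol's bit-cost is frequency × depth; summing gives 692 bits (equivalently 64 + 136 + 178 + 314).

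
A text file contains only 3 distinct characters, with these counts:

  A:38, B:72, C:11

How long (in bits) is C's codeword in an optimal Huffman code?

Build the tree from the bottom:
merge C(11) and A(38): 49
merge 49 and B(72): 121
The subtree containing C is merged 2 times, so code length = 2.

2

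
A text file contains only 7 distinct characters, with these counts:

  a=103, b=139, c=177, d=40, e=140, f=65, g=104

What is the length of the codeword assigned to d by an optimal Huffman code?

Build the tree from the bottom:
merge d(40) and f(65): 105
merge a(103) and g(104): 207
merge 105 and b(139): 244
merge e(140) and c(177): 317
merge 207 and 244: 451
merge 317 and 451: 768
d sits 4 levels below the root, so its codeword is 4 bits.

4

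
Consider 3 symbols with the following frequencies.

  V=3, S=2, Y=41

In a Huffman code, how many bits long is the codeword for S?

Huffman merges, smallest pair first:
combine S(2), V(3) → 5
combine 5, Y(41) → 46
The subtree containing S is merged 2 times, so code length = 2.

2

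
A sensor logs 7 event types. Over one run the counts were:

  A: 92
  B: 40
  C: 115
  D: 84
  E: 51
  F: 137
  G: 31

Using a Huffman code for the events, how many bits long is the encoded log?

Greedily combine the two least-frequent nodes:
combine G(31), B(40) → 71
combine E(51), 71 → 122
combine D(84), A(92) → 176
combine C(115), 122 → 237
combine F(137), 176 → 313
combine 237, 313 → 550
The encoded length is the sum of every internal node's weight: 71 + 122 + 176 + 237 + 313 + 550 = 1469 bits.

1469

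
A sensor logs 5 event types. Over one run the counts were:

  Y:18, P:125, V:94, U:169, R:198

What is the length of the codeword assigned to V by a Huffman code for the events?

Build the tree from the bottom:
merge Y(18) and V(94): 112
merge 112 and P(125): 237
merge U(169) and R(198): 367
merge 237 and 367: 604
The subtree containing V is merged 3 times, so code length = 3.

3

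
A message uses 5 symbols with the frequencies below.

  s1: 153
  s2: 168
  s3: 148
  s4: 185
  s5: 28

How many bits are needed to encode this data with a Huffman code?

Build the Huffman tree bottom-up:
s5(28) + s3(148) → 176
s1(153) + s2(168) → 321
176 + s4(185) → 361
321 + 361 → 682
The encoded length is the sum of every internal node's weight: 176 + 321 + 361 + 682 = 1540 bits.

1540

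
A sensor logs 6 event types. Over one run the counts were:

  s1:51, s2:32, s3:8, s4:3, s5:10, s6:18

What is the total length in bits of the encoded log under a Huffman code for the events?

264

Build the Huffman tree bottom-up:
s4(3) + s3(8) → 11
s5(10) + 11 → 21
s6(18) + 21 → 39
s2(32) + 39 → 71
s1(51) + 71 → 122
Each symbol's bit-cost is frequency × depth; summing gives 264 bits (equivalently 11 + 21 + 39 + 71 + 122).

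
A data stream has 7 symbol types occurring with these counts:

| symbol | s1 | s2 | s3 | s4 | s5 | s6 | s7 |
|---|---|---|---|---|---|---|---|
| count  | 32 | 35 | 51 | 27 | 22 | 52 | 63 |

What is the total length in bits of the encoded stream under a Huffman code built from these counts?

780

Greedily combine the two least-frequent nodes:
s5(22) + s4(27) → 49
s1(32) + s2(35) → 67
49 + s3(51) → 100
s6(52) + s7(63) → 115
67 + 100 → 167
115 + 167 → 282
Each symbol's bit-cost is frequency × depth; summing gives 780 bits (equivalently 49 + 67 + 100 + 115 + 167 + 282).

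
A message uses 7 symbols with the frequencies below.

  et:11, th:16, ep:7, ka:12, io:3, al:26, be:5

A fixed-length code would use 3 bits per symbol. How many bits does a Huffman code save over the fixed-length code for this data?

Fixed-length: 3 bits × 80 symbols = 240 bits.
Huffman merges:
combine io(3), be(5) → 8
combine ep(7), 8 → 15
combine et(11), ka(12) → 23
combine 15, th(16) → 31
combine 23, al(26) → 49
combine 31, 49 → 80
Huffman total = 8 + 15 + 23 + 31 + 49 + 80 = 206 bits.
Saving = 240 − 206 = 34 bits.

34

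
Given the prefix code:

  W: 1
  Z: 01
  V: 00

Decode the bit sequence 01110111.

ZWWZWW

Read left to right; each codeword is recognised as soon as it completes (prefix code):
  01→Z | 1→W | 1→W | 01→Z | 1→W | 1→W
Decoded message: ZWWZWW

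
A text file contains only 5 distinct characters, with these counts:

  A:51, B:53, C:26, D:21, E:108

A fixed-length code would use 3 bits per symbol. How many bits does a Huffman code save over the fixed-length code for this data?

Fixed-length: 3 bits × 259 symbols = 777 bits.
Huffman merges:
D(21) + C(26) → 47
47 + A(51) → 98
B(53) + 98 → 151
E(108) + 151 → 259
Huffman total = 47 + 98 + 151 + 259 = 555 bits.
Saving = 777 − 555 = 222 bits.

222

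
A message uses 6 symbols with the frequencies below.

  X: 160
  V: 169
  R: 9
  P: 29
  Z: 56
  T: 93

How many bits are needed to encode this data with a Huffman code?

Greedily combine the two least-frequent nodes:
R(9) + P(29) → 38
38 + Z(56) → 94
T(93) + 94 → 187
X(160) + V(169) → 329
187 + 329 → 516
The encoded length is the sum of every internal node's weight: 38 + 94 + 187 + 329 + 516 = 1164 bits.

1164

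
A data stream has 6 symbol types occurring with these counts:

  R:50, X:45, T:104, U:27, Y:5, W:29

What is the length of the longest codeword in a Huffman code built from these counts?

4

Merge the two lowest-weight nodes at each step:
combine Y(5), U(27) → 32
combine W(29), 32 → 61
combine X(45), R(50) → 95
combine 61, 95 → 156
combine T(104), 156 → 260
The first pair merged (Y, U) ends up deepest, at depth 4.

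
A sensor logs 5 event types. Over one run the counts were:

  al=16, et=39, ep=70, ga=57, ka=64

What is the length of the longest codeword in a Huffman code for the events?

3

Merge the two lowest-weight nodes at each step:
combine al(16), et(39) → 55
combine 55, ga(57) → 112
combine ka(64), ep(70) → 134
combine 112, 134 → 246
Maximum depth reached is 3.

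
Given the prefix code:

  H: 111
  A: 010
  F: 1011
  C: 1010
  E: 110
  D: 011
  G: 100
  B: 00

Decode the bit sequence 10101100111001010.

Read left to right; each codeword is recognised as soon as it completes (prefix code):
  1010→C | 110→E | 011→D | 100→G | 1010→C
Decoded message: CEDGC

CEDGC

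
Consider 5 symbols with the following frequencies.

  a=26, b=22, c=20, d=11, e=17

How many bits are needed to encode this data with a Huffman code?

220

Merge the two smallest weights repeatedly:
combine d(11), e(17) → 28
combine c(20), b(22) → 42
combine a(26), 28 → 54
combine 42, 54 → 96
Total encoded bits = sum of merged weights = 28 + 42 + 54 + 96 = 220.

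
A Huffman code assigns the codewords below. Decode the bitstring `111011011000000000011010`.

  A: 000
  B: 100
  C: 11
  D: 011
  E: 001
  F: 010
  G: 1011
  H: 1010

CGDAAADF

Read left to right; each codeword is recognised as soon as it completes (prefix code):
  11→C | 1011→G | 011→D | 000→A | 000→A | 000→A | 011→D | 010→F
Decoded message: CGDAAADF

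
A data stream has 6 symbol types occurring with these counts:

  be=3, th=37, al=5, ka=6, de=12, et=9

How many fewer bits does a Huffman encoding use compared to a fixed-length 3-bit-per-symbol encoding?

Fixed-length: 3 bits × 72 symbols = 216 bits.
Huffman merges:
combine be(3), al(5) → 8
combine ka(6), 8 → 14
combine et(9), de(12) → 21
combine 14, 21 → 35
combine 35, th(37) → 72
Huffman total = 8 + 14 + 21 + 35 + 72 = 150 bits.
Saving = 216 − 150 = 66 bits.

66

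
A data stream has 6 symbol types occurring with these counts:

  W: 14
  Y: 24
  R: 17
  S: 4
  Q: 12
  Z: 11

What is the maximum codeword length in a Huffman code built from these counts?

Merge the two lowest-weight nodes at each step:
S(4) + Z(11) → 15
Q(12) + W(14) → 26
15 + R(17) → 32
Y(24) + 26 → 50
32 + 50 → 82
The first pair merged (S, Z) ends up deepest, at depth 3.

3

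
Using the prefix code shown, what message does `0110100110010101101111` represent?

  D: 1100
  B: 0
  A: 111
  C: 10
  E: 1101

BEBBDCCEA

Read left to right; each codeword is recognised as soon as it completes (prefix code):
  0→B | 1101→E | 0→B | 0→B | 1100→D | 10→C | 10→C | 1101→E | 111→A
Decoded message: BEBBDCCEA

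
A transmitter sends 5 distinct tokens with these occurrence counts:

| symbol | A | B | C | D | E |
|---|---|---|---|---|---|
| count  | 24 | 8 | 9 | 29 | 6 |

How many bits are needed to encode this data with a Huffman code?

Merge the two smallest weights repeatedly:
combine E(6), B(8) → 14
combine C(9), 14 → 23
combine 23, A(24) → 47
combine D(29), 47 → 76
Each symbol's bit-cost is frequency × depth; summing gives 160 bits (equivalently 14 + 23 + 47 + 76).

160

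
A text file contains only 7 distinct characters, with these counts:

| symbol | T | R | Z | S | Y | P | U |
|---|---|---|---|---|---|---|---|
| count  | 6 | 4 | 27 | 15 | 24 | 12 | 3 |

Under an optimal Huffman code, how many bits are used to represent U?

Huffman merges, smallest pair first:
merge U(3) and R(4): 7
merge T(6) and 7: 13
merge P(12) and 13: 25
merge S(15) and Y(24): 39
merge 25 and Z(27): 52
merge 39 and 52: 91
The subtree containing U is merged 5 times, so code length = 5.

5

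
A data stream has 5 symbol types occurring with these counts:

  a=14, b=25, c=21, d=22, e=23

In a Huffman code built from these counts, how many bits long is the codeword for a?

Huffman merges, smallest pair first:
merge a(14) and c(21): 35
merge d(22) and e(23): 45
merge b(25) and 35: 60
merge 45 and 60: 105
a's leaf is at depth 3, giving a 3-bit codeword.

3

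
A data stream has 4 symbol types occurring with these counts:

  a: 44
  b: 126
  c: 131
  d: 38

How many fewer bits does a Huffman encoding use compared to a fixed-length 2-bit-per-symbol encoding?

Fixed-length: 2 bits × 339 symbols = 678 bits.
Huffman merges:
d(38) + a(44) → 82
82 + b(126) → 208
c(131) + 208 → 339
Huffman total = 82 + 208 + 339 = 629 bits.
Saving = 678 − 629 = 49 bits.

49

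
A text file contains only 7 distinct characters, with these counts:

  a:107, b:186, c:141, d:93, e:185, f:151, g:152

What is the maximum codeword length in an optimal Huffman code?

Merge the two lowest-weight nodes at each step:
combine d(93), a(107) → 200
combine c(141), f(151) → 292
combine g(152), e(185) → 337
combine b(186), 200 → 386
combine 292, 337 → 629
combine 386, 629 → 1015
The rarest symbols sit at the bottom; the longest codeword is 3 bits.

3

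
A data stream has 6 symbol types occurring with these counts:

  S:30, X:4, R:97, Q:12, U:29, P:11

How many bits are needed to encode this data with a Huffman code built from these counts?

Build the Huffman tree bottom-up:
combine X(4), P(11) → 15
combine Q(12), 15 → 27
combine 27, U(29) → 56
combine S(30), 56 → 86
combine 86, R(97) → 183
The encoded length is the sum of every internal node's weight: 15 + 27 + 56 + 86 + 183 = 367 bits.

367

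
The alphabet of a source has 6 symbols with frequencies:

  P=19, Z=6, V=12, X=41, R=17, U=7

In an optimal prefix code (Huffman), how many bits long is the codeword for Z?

4

Huffman merges, smallest pair first:
Z(6) + U(7) → 13
V(12) + 13 → 25
R(17) + P(19) → 36
25 + 36 → 61
X(41) + 61 → 102
Z's leaf is at depth 4, giving a 4-bit codeword.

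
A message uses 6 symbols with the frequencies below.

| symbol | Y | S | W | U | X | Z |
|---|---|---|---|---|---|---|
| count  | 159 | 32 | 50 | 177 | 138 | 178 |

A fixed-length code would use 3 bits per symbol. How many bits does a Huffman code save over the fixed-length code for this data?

Fixed-length: 3 bits × 734 symbols = 2202 bits.
Huffman merges:
combine S(32), W(50) → 82
combine 82, X(138) → 220
combine Y(159), U(177) → 336
combine Z(178), 220 → 398
combine 336, 398 → 734
Huffman total = 82 + 220 + 336 + 398 + 734 = 1770 bits.
Saving = 2202 − 1770 = 432 bits.

432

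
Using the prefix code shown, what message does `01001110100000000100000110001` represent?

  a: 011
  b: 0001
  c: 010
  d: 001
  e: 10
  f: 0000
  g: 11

caeefbfab

Read left to right; each codeword is recognised as soon as it completes (prefix code):
  010→c | 011→a | 10→e | 10→e | 0000→f | 0001→b | 0000→f | 011→a | 0001→b
Decoded message: caeefbfab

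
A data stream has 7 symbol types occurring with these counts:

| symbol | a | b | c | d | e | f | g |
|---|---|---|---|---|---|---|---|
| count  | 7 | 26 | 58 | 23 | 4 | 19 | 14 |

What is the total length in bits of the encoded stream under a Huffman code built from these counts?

373

Merge the two smallest weights repeatedly:
e(4) + a(7) → 11
11 + g(14) → 25
f(19) + d(23) → 42
25 + b(26) → 51
42 + 51 → 93
c(58) + 93 → 151
The encoded length is the sum of every internal node's weight: 11 + 25 + 42 + 51 + 93 + 151 = 373 bits.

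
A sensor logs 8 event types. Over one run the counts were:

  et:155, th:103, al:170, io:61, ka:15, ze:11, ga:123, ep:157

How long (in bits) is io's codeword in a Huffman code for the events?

4

Huffman merges, smallest pair first:
combine ze(11), ka(15) → 26
combine 26, io(61) → 87
combine 87, th(103) → 190
combine ga(123), et(155) → 278
combine ep(157), al(170) → 327
combine 190, 278 → 468
combine 327, 468 → 795
io sits 4 levels below the root, so its codeword is 4 bits.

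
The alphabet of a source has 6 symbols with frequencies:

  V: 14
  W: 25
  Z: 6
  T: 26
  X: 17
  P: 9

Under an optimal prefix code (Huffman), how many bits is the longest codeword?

Merge the two lowest-weight nodes at each step:
combine Z(6), P(9) → 15
combine V(14), 15 → 29
combine X(17), W(25) → 42
combine T(26), 29 → 55
combine 42, 55 → 97
The first pair merged (Z, P) ends up deepest, at depth 4.

4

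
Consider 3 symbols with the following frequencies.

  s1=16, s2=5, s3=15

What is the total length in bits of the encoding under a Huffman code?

Greedily combine the two least-frequent nodes:
merge s2(5) and s3(15): 20
merge s1(16) and 20: 36
Each symbol's bit-cost is frequency × depth; summing gives 56 bits (equivalently 20 + 36).

56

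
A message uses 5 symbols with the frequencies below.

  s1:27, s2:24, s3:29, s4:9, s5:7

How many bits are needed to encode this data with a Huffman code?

208

Greedily combine the two least-frequent nodes:
merge s5(7) and s4(9): 16
merge 16 and s2(24): 40
merge s1(27) and s3(29): 56
merge 40 and 56: 96
Each symbol's bit-cost is frequency × depth; summing gives 208 bits (equivalently 16 + 40 + 56 + 96).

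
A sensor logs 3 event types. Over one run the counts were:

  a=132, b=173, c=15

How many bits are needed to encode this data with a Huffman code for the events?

467

Merge the two smallest weights repeatedly:
merge c(15) and a(132): 147
merge 147 and b(173): 320
Each symbol's bit-cost is frequency × depth; summing gives 467 bits (equivalently 147 + 320).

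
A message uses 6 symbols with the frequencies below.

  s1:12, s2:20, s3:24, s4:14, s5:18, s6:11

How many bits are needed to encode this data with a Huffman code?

Build the Huffman tree bottom-up:
merge s6(11) and s1(12): 23
merge s4(14) and s5(18): 32
merge s2(20) and 23: 43
merge s3(24) and 32: 56
merge 43 and 56: 99
The encoded length is the sum of every internal node's weight: 23 + 32 + 43 + 56 + 99 = 253 bits.

253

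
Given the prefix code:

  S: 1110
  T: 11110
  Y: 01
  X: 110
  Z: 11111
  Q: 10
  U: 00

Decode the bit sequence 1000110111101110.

QUXTS

Read left to right; each codeword is recognised as soon as it completes (prefix code):
  10→Q | 00→U | 110→X | 11110→T | 1110→S
Decoded message: QUXTS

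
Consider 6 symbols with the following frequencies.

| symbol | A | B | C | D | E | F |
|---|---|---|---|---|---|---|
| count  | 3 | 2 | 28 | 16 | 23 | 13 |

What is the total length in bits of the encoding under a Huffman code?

Merge the two smallest weights repeatedly:
B(2) + A(3) → 5
5 + F(13) → 18
D(16) + 18 → 34
E(23) + C(28) → 51
34 + 51 → 85
The encoded length is the sum of every internal node's weight: 5 + 18 + 34 + 51 + 85 = 193 bits.

193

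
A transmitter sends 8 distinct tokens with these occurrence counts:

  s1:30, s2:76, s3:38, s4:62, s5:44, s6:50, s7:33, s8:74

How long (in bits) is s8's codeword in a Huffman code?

Build the tree from the bottom:
combine s1(30), s7(33) → 63
combine s3(38), s5(44) → 82
combine s6(50), s4(62) → 112
combine 63, s8(74) → 137
combine s2(76), 82 → 158
combine 112, 137 → 249
combine 158, 249 → 407
s8 sits 3 levels below the root, so its codeword is 3 bits.

3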